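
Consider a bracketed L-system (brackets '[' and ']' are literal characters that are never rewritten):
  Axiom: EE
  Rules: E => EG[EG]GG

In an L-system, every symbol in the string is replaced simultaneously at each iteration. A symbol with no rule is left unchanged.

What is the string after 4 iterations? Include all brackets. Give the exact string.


Step 0: EE
Step 1: EG[EG]GGEG[EG]GG
Step 2: EG[EG]GGG[EG[EG]GGG]GGEG[EG]GGG[EG[EG]GGG]GG
Step 3: EG[EG]GGG[EG[EG]GGG]GGG[EG[EG]GGG[EG[EG]GGG]GGG]GGEG[EG]GGG[EG[EG]GGG]GGG[EG[EG]GGG[EG[EG]GGG]GGG]GG
Step 4: EG[EG]GGG[EG[EG]GGG]GGG[EG[EG]GGG[EG[EG]GGG]GGG]GGG[EG[EG]GGG[EG[EG]GGG]GGG[EG[EG]GGG[EG[EG]GGG]GGG]GGG]GGEG[EG]GGG[EG[EG]GGG]GGG[EG[EG]GGG[EG[EG]GGG]GGG]GGG[EG[EG]GGG[EG[EG]GGG]GGG[EG[EG]GGG[EG[EG]GGG]GGG]GGG]GG

Answer: EG[EG]GGG[EG[EG]GGG]GGG[EG[EG]GGG[EG[EG]GGG]GGG]GGG[EG[EG]GGG[EG[EG]GGG]GGG[EG[EG]GGG[EG[EG]GGG]GGG]GGG]GGEG[EG]GGG[EG[EG]GGG]GGG[EG[EG]GGG[EG[EG]GGG]GGG]GGG[EG[EG]GGG[EG[EG]GGG]GGG[EG[EG]GGG[EG[EG]GGG]GGG]GGG]GG


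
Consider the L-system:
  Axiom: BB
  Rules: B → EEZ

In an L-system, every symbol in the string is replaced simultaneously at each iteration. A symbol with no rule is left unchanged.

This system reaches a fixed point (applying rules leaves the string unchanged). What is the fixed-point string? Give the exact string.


Step 0: BB
Step 1: EEZEEZ
Step 2: EEZEEZ  (unchanged — fixed point at step 1)

Answer: EEZEEZ


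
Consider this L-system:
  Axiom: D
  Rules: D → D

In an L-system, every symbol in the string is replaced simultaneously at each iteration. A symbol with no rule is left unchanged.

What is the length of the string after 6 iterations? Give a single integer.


Step 0: length = 1
Step 1: length = 1
Step 2: length = 1
Step 3: length = 1
Step 4: length = 1
Step 5: length = 1
Step 6: length = 1

Answer: 1


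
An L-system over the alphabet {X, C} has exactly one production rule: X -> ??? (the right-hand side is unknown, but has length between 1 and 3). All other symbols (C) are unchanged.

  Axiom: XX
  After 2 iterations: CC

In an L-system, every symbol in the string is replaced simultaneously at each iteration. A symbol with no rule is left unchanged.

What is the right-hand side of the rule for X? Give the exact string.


Trying X -> C:
  Step 0: XX
  Step 1: CC
  Step 2: CC
Matches the given result.

Answer: C


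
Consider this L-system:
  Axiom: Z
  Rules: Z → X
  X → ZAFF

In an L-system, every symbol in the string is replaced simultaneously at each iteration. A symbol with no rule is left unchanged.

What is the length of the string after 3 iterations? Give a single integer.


Step 0: length = 1
Step 1: length = 1
Step 2: length = 4
Step 3: length = 4

Answer: 4


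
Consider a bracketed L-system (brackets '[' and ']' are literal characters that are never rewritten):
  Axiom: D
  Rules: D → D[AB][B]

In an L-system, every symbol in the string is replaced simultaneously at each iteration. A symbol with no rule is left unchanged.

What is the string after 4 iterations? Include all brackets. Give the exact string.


Step 0: D
Step 1: D[AB][B]
Step 2: D[AB][B][AB][B]
Step 3: D[AB][B][AB][B][AB][B]
Step 4: D[AB][B][AB][B][AB][B][AB][B]

Answer: D[AB][B][AB][B][AB][B][AB][B]


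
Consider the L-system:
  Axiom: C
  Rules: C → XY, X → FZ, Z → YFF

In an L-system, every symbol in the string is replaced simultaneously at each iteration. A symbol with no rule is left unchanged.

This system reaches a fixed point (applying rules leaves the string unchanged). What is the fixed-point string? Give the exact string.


Step 0: C
Step 1: XY
Step 2: FZY
Step 3: FYFFY
Step 4: FYFFY  (unchanged — fixed point at step 3)

Answer: FYFFY


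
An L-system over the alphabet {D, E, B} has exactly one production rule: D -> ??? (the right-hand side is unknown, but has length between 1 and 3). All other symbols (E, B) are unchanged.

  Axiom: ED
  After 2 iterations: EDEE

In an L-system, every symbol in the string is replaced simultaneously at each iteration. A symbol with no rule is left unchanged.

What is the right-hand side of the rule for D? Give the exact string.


Answer: DE

Derivation:
Trying D -> DE:
  Step 0: ED
  Step 1: EDE
  Step 2: EDEE
Matches the given result.


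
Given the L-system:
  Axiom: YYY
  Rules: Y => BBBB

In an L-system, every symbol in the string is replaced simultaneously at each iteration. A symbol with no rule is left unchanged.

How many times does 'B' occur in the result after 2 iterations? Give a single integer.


Step 0: YYY  (0 'B')
Step 1: BBBBBBBBBBBB  (12 'B')
Step 2: BBBBBBBBBBBB  (12 'B')

Answer: 12


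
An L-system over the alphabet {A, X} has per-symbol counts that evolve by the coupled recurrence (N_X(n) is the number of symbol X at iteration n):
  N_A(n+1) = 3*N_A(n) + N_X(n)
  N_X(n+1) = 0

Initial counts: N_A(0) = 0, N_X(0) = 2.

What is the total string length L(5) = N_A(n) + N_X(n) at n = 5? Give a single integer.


Answer: 162

Derivation:
Step 0: N_A=0, N_X=2, L=2
Step 1: N_A=2, N_X=0, L=2
Step 2: N_A=6, N_X=0, L=6
Step 3: N_A=18, N_X=0, L=18
Step 4: N_A=54, N_X=0, L=54
Step 5: N_A=162, N_X=0, L=162


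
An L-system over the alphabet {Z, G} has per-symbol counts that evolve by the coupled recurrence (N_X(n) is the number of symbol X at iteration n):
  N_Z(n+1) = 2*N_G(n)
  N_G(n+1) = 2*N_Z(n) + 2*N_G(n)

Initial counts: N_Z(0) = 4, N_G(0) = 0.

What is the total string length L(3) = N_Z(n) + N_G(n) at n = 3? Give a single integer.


Step 0: N_Z=4, N_G=0, L=4
Step 1: N_Z=0, N_G=8, L=8
Step 2: N_Z=16, N_G=16, L=32
Step 3: N_Z=32, N_G=64, L=96

Answer: 96


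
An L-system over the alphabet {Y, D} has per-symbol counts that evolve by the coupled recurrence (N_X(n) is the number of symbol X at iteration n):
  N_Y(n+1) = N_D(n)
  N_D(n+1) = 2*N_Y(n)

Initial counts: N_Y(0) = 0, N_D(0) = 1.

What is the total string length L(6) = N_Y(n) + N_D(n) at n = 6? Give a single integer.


Answer: 8

Derivation:
Step 0: N_Y=0, N_D=1, L=1
Step 1: N_Y=1, N_D=0, L=1
Step 2: N_Y=0, N_D=2, L=2
Step 3: N_Y=2, N_D=0, L=2
Step 4: N_Y=0, N_D=4, L=4
Step 5: N_Y=4, N_D=0, L=4
Step 6: N_Y=0, N_D=8, L=8


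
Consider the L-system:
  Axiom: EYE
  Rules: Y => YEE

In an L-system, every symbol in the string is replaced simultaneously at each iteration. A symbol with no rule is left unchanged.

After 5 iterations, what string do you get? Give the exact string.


Answer: EYEEEEEEEEEEE

Derivation:
Step 0: EYE
Step 1: EYEEE
Step 2: EYEEEEE
Step 3: EYEEEEEEE
Step 4: EYEEEEEEEEE
Step 5: EYEEEEEEEEEEE


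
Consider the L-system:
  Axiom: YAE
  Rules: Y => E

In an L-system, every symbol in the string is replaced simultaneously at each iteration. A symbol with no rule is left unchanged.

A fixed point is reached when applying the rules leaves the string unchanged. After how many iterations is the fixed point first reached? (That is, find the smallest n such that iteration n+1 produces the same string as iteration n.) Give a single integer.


Step 0: YAE
Step 1: EAE
Step 2: EAE  (unchanged — fixed point at step 1)

Answer: 1


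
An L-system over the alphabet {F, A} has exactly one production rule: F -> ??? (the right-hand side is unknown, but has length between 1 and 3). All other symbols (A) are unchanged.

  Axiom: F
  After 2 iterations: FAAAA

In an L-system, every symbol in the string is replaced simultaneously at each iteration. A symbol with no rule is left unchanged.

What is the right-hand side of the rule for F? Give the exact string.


Trying F -> FAA:
  Step 0: F
  Step 1: FAA
  Step 2: FAAAA
Matches the given result.

Answer: FAA


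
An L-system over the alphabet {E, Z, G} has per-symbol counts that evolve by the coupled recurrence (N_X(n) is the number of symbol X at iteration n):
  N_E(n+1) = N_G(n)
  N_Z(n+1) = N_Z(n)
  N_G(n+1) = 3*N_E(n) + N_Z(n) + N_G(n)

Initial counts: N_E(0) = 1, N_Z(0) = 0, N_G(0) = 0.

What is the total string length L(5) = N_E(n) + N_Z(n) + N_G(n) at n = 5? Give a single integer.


Answer: 78

Derivation:
Step 0: N_E=1, N_Z=0, N_G=0, L=1
Step 1: N_E=0, N_Z=0, N_G=3, L=3
Step 2: N_E=3, N_Z=0, N_G=3, L=6
Step 3: N_E=3, N_Z=0, N_G=12, L=15
Step 4: N_E=12, N_Z=0, N_G=21, L=33
Step 5: N_E=21, N_Z=0, N_G=57, L=78


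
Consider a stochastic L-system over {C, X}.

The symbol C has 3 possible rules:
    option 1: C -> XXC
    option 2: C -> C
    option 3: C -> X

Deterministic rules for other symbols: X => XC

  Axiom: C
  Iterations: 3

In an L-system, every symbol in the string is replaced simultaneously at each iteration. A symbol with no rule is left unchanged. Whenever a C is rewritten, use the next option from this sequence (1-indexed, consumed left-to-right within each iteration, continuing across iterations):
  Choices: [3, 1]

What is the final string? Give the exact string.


Answer: XCXXC

Derivation:
Step 0: C
Step 1: X  (used choices [3])
Step 2: XC  (used choices [])
Step 3: XCXXC  (used choices [1])


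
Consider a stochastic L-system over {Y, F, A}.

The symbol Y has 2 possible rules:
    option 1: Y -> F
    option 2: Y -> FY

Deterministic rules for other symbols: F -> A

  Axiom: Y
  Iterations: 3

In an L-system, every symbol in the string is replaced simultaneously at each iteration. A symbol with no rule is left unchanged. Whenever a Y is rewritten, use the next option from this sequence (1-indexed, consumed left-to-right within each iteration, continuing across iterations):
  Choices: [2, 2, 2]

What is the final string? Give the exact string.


Step 0: Y
Step 1: FY  (used choices [2])
Step 2: AFY  (used choices [2])
Step 3: AAFY  (used choices [2])

Answer: AAFY


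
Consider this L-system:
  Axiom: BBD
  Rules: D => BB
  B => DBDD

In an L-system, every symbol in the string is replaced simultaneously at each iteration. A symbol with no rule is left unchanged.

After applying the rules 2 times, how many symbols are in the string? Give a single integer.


Step 0: length = 3
Step 1: length = 10
Step 2: length = 28

Answer: 28


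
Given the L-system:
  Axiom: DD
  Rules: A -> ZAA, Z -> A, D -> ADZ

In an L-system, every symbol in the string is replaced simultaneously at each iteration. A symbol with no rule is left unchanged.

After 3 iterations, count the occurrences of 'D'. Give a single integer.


Step 0: DD  (2 'D')
Step 1: ADZADZ  (2 'D')
Step 2: ZAAADZAZAAADZA  (2 'D')
Step 3: AZAAZAAZAAADZAZAAAZAAZAAZAAADZAZAA  (2 'D')

Answer: 2


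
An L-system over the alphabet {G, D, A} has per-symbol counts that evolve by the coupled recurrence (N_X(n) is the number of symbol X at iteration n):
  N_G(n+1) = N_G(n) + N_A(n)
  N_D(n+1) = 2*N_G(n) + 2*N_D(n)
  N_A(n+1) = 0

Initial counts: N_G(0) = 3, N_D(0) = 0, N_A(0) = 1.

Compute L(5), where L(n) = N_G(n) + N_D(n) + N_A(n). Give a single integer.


Answer: 220

Derivation:
Step 0: N_G=3, N_D=0, N_A=1, L=4
Step 1: N_G=4, N_D=6, N_A=0, L=10
Step 2: N_G=4, N_D=20, N_A=0, L=24
Step 3: N_G=4, N_D=48, N_A=0, L=52
Step 4: N_G=4, N_D=104, N_A=0, L=108
Step 5: N_G=4, N_D=216, N_A=0, L=220


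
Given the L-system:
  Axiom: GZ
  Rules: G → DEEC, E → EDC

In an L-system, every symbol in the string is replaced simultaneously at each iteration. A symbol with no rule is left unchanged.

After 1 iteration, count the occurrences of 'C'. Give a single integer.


Answer: 1

Derivation:
Step 0: GZ  (0 'C')
Step 1: DEECZ  (1 'C')


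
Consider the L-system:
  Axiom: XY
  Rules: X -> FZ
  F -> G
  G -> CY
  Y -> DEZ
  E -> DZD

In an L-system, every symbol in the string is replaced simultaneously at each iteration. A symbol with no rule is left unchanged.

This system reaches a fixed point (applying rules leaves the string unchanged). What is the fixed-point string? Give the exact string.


Step 0: XY
Step 1: FZDEZ
Step 2: GZDDZDZ
Step 3: CYZDDZDZ
Step 4: CDEZZDDZDZ
Step 5: CDDZDZZDDZDZ
Step 6: CDDZDZZDDZDZ  (unchanged — fixed point at step 5)

Answer: CDDZDZZDDZDZ


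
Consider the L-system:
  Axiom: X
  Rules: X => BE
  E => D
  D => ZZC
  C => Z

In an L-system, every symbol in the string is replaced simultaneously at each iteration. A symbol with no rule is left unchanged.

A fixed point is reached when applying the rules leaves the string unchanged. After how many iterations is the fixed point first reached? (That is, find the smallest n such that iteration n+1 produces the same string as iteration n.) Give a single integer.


Answer: 4

Derivation:
Step 0: X
Step 1: BE
Step 2: BD
Step 3: BZZC
Step 4: BZZZ
Step 5: BZZZ  (unchanged — fixed point at step 4)


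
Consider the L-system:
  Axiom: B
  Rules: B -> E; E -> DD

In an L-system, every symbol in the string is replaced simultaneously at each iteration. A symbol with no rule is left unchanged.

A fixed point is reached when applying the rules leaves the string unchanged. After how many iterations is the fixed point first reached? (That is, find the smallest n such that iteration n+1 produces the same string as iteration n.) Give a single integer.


Step 0: B
Step 1: E
Step 2: DD
Step 3: DD  (unchanged — fixed point at step 2)

Answer: 2


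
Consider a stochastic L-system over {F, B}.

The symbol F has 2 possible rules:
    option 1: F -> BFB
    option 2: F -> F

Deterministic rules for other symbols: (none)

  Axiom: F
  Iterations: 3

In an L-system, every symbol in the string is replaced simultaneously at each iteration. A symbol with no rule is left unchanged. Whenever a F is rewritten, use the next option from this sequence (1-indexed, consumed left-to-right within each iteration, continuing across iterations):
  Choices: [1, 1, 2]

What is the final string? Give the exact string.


Step 0: F
Step 1: BFB  (used choices [1])
Step 2: BBFBB  (used choices [1])
Step 3: BBFBB  (used choices [2])

Answer: BBFBB


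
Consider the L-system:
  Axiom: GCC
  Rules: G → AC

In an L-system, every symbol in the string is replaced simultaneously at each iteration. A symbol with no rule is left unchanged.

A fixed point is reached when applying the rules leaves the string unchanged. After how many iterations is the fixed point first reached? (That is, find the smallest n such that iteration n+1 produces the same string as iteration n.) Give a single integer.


Step 0: GCC
Step 1: ACCC
Step 2: ACCC  (unchanged — fixed point at step 1)

Answer: 1


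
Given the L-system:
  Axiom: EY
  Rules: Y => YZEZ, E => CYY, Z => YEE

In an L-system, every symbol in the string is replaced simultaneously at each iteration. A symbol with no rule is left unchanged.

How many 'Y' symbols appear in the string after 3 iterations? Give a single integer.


Answer: 27

Derivation:
Step 0: EY  (1 'Y')
Step 1: CYYYZEZ  (3 'Y')
Step 2: CYZEZYZEZYZEZYEECYYYEE  (7 'Y')
Step 3: CYZEZYEECYYYEEYZEZYEECYYYEEYZEZYEECYYYEEYZEZCYYCYYCYZEZYZEZYZEZCYYCYY  (27 'Y')


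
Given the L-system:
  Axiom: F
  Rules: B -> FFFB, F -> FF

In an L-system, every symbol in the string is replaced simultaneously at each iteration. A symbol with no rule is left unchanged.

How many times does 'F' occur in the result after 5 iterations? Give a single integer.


Step 0: F  (1 'F')
Step 1: FF  (2 'F')
Step 2: FFFF  (4 'F')
Step 3: FFFFFFFF  (8 'F')
Step 4: FFFFFFFFFFFFFFFF  (16 'F')
Step 5: FFFFFFFFFFFFFFFFFFFFFFFFFFFFFFFF  (32 'F')

Answer: 32


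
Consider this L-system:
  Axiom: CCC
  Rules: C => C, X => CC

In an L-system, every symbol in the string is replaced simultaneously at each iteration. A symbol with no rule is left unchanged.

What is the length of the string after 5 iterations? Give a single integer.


Step 0: length = 3
Step 1: length = 3
Step 2: length = 3
Step 3: length = 3
Step 4: length = 3
Step 5: length = 3

Answer: 3


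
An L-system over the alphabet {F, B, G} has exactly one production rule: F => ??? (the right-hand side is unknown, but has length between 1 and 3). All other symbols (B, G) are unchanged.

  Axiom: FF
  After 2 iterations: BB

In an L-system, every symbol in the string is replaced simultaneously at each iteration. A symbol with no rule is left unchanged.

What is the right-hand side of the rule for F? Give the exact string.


Trying F => B:
  Step 0: FF
  Step 1: BB
  Step 2: BB
Matches the given result.

Answer: B


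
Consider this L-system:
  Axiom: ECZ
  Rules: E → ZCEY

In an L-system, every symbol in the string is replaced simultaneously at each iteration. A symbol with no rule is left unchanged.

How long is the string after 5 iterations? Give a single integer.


Step 0: length = 3
Step 1: length = 6
Step 2: length = 9
Step 3: length = 12
Step 4: length = 15
Step 5: length = 18

Answer: 18


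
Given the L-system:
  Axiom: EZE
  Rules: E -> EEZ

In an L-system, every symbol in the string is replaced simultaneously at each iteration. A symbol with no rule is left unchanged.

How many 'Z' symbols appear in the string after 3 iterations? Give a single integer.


Step 0: EZE  (1 'Z')
Step 1: EEZZEEZ  (3 'Z')
Step 2: EEZEEZZZEEZEEZZ  (7 'Z')
Step 3: EEZEEZZEEZEEZZZZEEZEEZZEEZEEZZZ  (15 'Z')

Answer: 15


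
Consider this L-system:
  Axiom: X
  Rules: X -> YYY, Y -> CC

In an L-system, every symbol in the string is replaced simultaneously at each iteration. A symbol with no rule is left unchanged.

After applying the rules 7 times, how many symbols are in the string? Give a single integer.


Step 0: length = 1
Step 1: length = 3
Step 2: length = 6
Step 3: length = 6
Step 4: length = 6
Step 5: length = 6
Step 6: length = 6
Step 7: length = 6

Answer: 6


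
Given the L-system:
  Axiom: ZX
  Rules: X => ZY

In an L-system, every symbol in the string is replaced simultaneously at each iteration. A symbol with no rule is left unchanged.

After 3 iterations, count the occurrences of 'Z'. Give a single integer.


Step 0: ZX  (1 'Z')
Step 1: ZZY  (2 'Z')
Step 2: ZZY  (2 'Z')
Step 3: ZZY  (2 'Z')

Answer: 2


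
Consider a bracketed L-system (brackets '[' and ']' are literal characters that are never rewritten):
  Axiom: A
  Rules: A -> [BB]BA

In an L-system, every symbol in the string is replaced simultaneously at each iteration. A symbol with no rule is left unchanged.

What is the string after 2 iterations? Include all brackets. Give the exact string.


Answer: [BB]B[BB]BA

Derivation:
Step 0: A
Step 1: [BB]BA
Step 2: [BB]B[BB]BA


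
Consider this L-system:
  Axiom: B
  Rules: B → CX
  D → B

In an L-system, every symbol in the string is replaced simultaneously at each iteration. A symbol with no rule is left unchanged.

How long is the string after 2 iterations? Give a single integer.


Answer: 2

Derivation:
Step 0: length = 1
Step 1: length = 2
Step 2: length = 2


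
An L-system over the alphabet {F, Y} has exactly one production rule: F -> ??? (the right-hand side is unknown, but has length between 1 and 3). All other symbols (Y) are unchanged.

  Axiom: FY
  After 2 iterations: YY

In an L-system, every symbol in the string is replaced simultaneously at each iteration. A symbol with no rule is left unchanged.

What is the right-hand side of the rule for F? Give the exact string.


Answer: Y

Derivation:
Trying F -> Y:
  Step 0: FY
  Step 1: YY
  Step 2: YY
Matches the given result.


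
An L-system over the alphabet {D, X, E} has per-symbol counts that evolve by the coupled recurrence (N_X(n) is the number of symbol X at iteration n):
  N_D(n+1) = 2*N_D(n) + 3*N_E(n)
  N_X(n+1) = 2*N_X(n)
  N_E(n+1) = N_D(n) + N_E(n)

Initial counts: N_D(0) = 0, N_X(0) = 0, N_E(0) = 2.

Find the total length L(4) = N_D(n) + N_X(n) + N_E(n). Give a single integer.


Step 0: N_D=0, N_X=0, N_E=2, L=2
Step 1: N_D=6, N_X=0, N_E=2, L=8
Step 2: N_D=18, N_X=0, N_E=8, L=26
Step 3: N_D=60, N_X=0, N_E=26, L=86
Step 4: N_D=198, N_X=0, N_E=86, L=284

Answer: 284


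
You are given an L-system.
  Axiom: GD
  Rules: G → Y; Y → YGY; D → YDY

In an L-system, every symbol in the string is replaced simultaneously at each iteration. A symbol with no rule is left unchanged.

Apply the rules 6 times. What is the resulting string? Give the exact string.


Answer: YGYYYGYYGYYGYYYGYYGYYYGYYGYYYGYYGYYGYYYGYYGYYYGYYGYYGYYYGYYGYYYGYYGYYGYYYGYYGYYYGYYGYYYGYYGYYGYYYGYYGYYYGYYGYYGYYYGYYGYYYGYYGYYYGYYGYYGYYYGYYGYYYGYYGYYGYYYGYYGYYYGYYGYYGYYYGYYGYYYGYYGYYYGYYGYYGYYYGYYGYYYGYYGYYGYYYGYYGYYYGYYGYYYGYYGYYGYYYGYYGYYYGYYGYYGYYYGYYGYYYGYYGYYDYYGYYGYYYGYYGYYYGYYGYYGYYYGYYGYYYGYYGYYGYYYGYYGYYYGYYGYYYGYYGYYGYYYGYYGYYYGYYGYYGYYYGYYGYYYGYYGYYYGYYGYYGYYYGYYGYYYGYYGYYGYYYGYYGYYYGYYGYYGYYYGYYGYYYGYYGYYYGYYGYYGYYYGY

Derivation:
Step 0: GD
Step 1: YYDY
Step 2: YGYYGYYDYYGY
Step 3: YGYYYGYYGYYYGYYGYYDYYGYYGYYYGY
Step 4: YGYYYGYYGYYGYYYGYYGYYYGYYGYYGYYYGYYGYYYGYYGYYDYYGYYGYYYGYYGYYYGYYGYYGYYYGY
Step 5: YGYYYGYYGYYGYYYGYYGYYYGYYGYYYGYYGYYGYYYGYYGYYYGYYGYYGYYYGYYGYYYGYYGYYYGYYGYYGYYYGYYGYYYGYYGYYGYYYGYYGYYYGYYGYYDYYGYYGYYYGYYGYYYGYYGYYGYYYGYYGYYYGYYGYYGYYYGYYGYYYGYYGYYYGYYGYYGYYYGY
Step 6: YGYYYGYYGYYGYYYGYYGYYYGYYGYYYGYYGYYGYYYGYYGYYYGYYGYYGYYYGYYGYYYGYYGYYGYYYGYYGYYYGYYGYYYGYYGYYGYYYGYYGYYYGYYGYYGYYYGYYGYYYGYYGYYYGYYGYYGYYYGYYGYYYGYYGYYGYYYGYYGYYYGYYGYYGYYYGYYGYYYGYYGYYYGYYGYYGYYYGYYGYYYGYYGYYGYYYGYYGYYYGYYGYYYGYYGYYGYYYGYYGYYYGYYGYYGYYYGYYGYYYGYYGYYDYYGYYGYYYGYYGYYYGYYGYYGYYYGYYGYYYGYYGYYGYYYGYYGYYYGYYGYYYGYYGYYGYYYGYYGYYYGYYGYYGYYYGYYGYYYGYYGYYYGYYGYYGYYYGYYGYYYGYYGYYGYYYGYYGYYYGYYGYYGYYYGYYGYYYGYYGYYYGYYGYYGYYYGY


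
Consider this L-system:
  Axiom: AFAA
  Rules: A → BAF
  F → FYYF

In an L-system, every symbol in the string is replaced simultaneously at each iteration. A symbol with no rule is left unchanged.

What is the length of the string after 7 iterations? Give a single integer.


Answer: 1507

Derivation:
Step 0: length = 4
Step 1: length = 13
Step 2: length = 34
Step 3: length = 79
Step 4: length = 172
Step 5: length = 361
Step 6: length = 742
Step 7: length = 1507


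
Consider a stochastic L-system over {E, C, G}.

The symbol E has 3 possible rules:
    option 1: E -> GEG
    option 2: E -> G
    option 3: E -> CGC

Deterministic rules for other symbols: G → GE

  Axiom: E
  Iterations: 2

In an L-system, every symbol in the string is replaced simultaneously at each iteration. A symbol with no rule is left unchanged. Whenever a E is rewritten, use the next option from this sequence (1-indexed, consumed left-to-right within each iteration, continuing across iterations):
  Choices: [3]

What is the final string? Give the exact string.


Answer: CGEC

Derivation:
Step 0: E
Step 1: CGC  (used choices [3])
Step 2: CGEC  (used choices [])


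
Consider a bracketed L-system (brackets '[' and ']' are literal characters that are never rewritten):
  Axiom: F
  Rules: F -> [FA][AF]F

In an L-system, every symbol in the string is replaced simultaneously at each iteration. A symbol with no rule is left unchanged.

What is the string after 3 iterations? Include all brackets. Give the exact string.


Answer: [[[FA][AF]FA][A[FA][AF]F][FA][AF]FA][A[[FA][AF]FA][A[FA][AF]F][FA][AF]F][[FA][AF]FA][A[FA][AF]F][FA][AF]F

Derivation:
Step 0: F
Step 1: [FA][AF]F
Step 2: [[FA][AF]FA][A[FA][AF]F][FA][AF]F
Step 3: [[[FA][AF]FA][A[FA][AF]F][FA][AF]FA][A[[FA][AF]FA][A[FA][AF]F][FA][AF]F][[FA][AF]FA][A[FA][AF]F][FA][AF]F


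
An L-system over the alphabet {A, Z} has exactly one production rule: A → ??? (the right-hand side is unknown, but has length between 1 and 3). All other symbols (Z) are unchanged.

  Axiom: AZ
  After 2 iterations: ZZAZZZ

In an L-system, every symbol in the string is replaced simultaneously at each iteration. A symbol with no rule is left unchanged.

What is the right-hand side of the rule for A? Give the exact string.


Answer: ZAZ

Derivation:
Trying A → ZAZ:
  Step 0: AZ
  Step 1: ZAZZ
  Step 2: ZZAZZZ
Matches the given result.


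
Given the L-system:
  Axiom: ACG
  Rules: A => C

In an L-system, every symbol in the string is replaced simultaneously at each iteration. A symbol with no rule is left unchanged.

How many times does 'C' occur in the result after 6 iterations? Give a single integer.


Step 0: ACG  (1 'C')
Step 1: CCG  (2 'C')
Step 2: CCG  (2 'C')
Step 3: CCG  (2 'C')
Step 4: CCG  (2 'C')
Step 5: CCG  (2 'C')
Step 6: CCG  (2 'C')

Answer: 2


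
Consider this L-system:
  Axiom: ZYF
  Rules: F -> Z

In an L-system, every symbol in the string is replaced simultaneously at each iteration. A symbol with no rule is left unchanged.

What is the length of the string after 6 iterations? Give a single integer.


Step 0: length = 3
Step 1: length = 3
Step 2: length = 3
Step 3: length = 3
Step 4: length = 3
Step 5: length = 3
Step 6: length = 3

Answer: 3


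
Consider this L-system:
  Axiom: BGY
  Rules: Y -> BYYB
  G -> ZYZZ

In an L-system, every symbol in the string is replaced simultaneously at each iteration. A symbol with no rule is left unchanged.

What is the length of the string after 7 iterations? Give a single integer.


Step 0: length = 3
Step 1: length = 9
Step 2: length = 18
Step 3: length = 36
Step 4: length = 72
Step 5: length = 144
Step 6: length = 288
Step 7: length = 576

Answer: 576


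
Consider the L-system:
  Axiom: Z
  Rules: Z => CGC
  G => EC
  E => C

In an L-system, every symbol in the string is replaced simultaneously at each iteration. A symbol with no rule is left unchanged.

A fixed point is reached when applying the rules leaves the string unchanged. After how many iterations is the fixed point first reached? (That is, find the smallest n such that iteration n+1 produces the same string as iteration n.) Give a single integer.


Step 0: Z
Step 1: CGC
Step 2: CECC
Step 3: CCCC
Step 4: CCCC  (unchanged — fixed point at step 3)

Answer: 3


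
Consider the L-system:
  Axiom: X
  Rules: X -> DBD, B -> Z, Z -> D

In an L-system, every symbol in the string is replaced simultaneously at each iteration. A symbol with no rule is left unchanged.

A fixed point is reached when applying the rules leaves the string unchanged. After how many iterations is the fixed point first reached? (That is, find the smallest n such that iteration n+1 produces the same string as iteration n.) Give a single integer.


Step 0: X
Step 1: DBD
Step 2: DZD
Step 3: DDD
Step 4: DDD  (unchanged — fixed point at step 3)

Answer: 3


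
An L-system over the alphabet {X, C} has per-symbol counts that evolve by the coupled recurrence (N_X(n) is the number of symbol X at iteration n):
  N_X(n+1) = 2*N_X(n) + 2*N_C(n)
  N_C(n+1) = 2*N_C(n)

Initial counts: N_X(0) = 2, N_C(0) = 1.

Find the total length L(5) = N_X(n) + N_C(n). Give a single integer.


Step 0: N_X=2, N_C=1, L=3
Step 1: N_X=6, N_C=2, L=8
Step 2: N_X=16, N_C=4, L=20
Step 3: N_X=40, N_C=8, L=48
Step 4: N_X=96, N_C=16, L=112
Step 5: N_X=224, N_C=32, L=256

Answer: 256


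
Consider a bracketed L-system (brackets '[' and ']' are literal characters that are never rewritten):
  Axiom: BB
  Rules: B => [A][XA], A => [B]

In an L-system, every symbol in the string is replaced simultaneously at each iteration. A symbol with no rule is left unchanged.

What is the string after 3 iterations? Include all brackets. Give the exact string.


Answer: [[[A][XA]]][X[[A][XA]]][[[A][XA]]][X[[A][XA]]]

Derivation:
Step 0: BB
Step 1: [A][XA][A][XA]
Step 2: [[B]][X[B]][[B]][X[B]]
Step 3: [[[A][XA]]][X[[A][XA]]][[[A][XA]]][X[[A][XA]]]


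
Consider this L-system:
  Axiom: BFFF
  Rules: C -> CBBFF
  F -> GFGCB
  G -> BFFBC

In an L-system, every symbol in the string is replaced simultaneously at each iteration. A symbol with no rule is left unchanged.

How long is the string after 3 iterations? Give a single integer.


Step 0: length = 4
Step 1: length = 16
Step 2: length = 64
Step 3: length = 220

Answer: 220


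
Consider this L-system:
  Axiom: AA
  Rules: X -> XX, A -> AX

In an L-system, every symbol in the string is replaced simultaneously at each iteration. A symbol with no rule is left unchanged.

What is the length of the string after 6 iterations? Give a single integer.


Step 0: length = 2
Step 1: length = 4
Step 2: length = 8
Step 3: length = 16
Step 4: length = 32
Step 5: length = 64
Step 6: length = 128

Answer: 128


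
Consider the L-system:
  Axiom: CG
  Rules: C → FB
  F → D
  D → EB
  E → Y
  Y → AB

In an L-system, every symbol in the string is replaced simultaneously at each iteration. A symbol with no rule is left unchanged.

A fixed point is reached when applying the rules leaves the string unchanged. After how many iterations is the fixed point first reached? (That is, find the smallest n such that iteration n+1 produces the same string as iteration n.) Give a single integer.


Answer: 5

Derivation:
Step 0: CG
Step 1: FBG
Step 2: DBG
Step 3: EBBG
Step 4: YBBG
Step 5: ABBBG
Step 6: ABBBG  (unchanged — fixed point at step 5)


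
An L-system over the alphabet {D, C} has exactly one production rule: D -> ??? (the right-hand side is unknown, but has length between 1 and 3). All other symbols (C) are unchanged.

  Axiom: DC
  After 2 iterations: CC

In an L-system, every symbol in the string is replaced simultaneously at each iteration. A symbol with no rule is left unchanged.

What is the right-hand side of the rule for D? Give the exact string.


Answer: C

Derivation:
Trying D -> C:
  Step 0: DC
  Step 1: CC
  Step 2: CC
Matches the given result.


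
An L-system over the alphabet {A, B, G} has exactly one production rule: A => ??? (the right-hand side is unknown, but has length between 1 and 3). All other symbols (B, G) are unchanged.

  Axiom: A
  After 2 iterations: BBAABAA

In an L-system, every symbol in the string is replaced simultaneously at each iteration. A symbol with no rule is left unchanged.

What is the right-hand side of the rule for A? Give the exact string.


Answer: BAA

Derivation:
Trying A => BAA:
  Step 0: A
  Step 1: BAA
  Step 2: BBAABAA
Matches the given result.


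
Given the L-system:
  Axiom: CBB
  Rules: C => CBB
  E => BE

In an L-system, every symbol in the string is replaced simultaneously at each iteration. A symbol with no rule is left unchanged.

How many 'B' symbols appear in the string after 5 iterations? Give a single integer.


Answer: 12

Derivation:
Step 0: CBB  (2 'B')
Step 1: CBBBB  (4 'B')
Step 2: CBBBBBB  (6 'B')
Step 3: CBBBBBBBB  (8 'B')
Step 4: CBBBBBBBBBB  (10 'B')
Step 5: CBBBBBBBBBBBB  (12 'B')


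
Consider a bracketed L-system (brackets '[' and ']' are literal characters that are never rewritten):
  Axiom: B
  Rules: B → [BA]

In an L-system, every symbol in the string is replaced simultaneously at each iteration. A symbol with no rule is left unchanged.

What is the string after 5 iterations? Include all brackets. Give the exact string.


Answer: [[[[[BA]A]A]A]A]

Derivation:
Step 0: B
Step 1: [BA]
Step 2: [[BA]A]
Step 3: [[[BA]A]A]
Step 4: [[[[BA]A]A]A]
Step 5: [[[[[BA]A]A]A]A]


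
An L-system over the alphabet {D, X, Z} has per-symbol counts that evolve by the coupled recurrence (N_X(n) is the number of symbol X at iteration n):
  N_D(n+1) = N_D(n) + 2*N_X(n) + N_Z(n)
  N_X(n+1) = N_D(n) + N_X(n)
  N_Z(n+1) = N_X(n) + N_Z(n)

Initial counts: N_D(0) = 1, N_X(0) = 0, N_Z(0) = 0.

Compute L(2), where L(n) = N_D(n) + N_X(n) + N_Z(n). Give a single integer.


Step 0: N_D=1, N_X=0, N_Z=0, L=1
Step 1: N_D=1, N_X=1, N_Z=0, L=2
Step 2: N_D=3, N_X=2, N_Z=1, L=6

Answer: 6


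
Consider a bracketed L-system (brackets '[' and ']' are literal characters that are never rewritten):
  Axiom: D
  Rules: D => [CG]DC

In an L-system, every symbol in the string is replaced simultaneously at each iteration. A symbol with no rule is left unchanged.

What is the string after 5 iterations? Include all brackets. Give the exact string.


Step 0: D
Step 1: [CG]DC
Step 2: [CG][CG]DCC
Step 3: [CG][CG][CG]DCCC
Step 4: [CG][CG][CG][CG]DCCCC
Step 5: [CG][CG][CG][CG][CG]DCCCCC

Answer: [CG][CG][CG][CG][CG]DCCCCC


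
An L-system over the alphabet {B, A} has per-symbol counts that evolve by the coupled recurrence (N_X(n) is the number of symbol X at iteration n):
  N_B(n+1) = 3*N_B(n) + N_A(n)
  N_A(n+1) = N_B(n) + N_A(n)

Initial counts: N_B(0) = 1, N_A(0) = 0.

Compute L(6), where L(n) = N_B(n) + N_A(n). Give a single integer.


Answer: 1912

Derivation:
Step 0: N_B=1, N_A=0, L=1
Step 1: N_B=3, N_A=1, L=4
Step 2: N_B=10, N_A=4, L=14
Step 3: N_B=34, N_A=14, L=48
Step 4: N_B=116, N_A=48, L=164
Step 5: N_B=396, N_A=164, L=560
Step 6: N_B=1352, N_A=560, L=1912


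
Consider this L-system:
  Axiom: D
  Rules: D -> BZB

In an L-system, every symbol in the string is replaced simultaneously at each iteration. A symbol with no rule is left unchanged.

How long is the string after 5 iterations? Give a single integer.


Answer: 3

Derivation:
Step 0: length = 1
Step 1: length = 3
Step 2: length = 3
Step 3: length = 3
Step 4: length = 3
Step 5: length = 3


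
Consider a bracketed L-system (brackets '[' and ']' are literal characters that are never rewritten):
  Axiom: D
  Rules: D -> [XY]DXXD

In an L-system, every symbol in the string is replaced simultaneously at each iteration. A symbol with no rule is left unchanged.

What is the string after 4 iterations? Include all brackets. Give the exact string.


Answer: [XY][XY][XY][XY]DXXDXX[XY]DXXDXX[XY][XY]DXXDXX[XY]DXXDXX[XY][XY][XY]DXXDXX[XY]DXXDXX[XY][XY]DXXDXX[XY]DXXD

Derivation:
Step 0: D
Step 1: [XY]DXXD
Step 2: [XY][XY]DXXDXX[XY]DXXD
Step 3: [XY][XY][XY]DXXDXX[XY]DXXDXX[XY][XY]DXXDXX[XY]DXXD
Step 4: [XY][XY][XY][XY]DXXDXX[XY]DXXDXX[XY][XY]DXXDXX[XY]DXXDXX[XY][XY][XY]DXXDXX[XY]DXXDXX[XY][XY]DXXDXX[XY]DXXD


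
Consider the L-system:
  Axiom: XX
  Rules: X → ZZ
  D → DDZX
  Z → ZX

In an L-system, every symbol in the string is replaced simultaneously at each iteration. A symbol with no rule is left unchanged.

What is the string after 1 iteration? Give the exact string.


Step 0: XX
Step 1: ZZZZ

Answer: ZZZZ


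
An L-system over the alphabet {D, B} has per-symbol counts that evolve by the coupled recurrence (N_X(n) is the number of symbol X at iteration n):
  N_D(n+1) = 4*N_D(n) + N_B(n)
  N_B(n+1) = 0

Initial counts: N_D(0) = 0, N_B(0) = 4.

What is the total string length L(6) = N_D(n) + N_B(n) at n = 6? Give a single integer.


Step 0: N_D=0, N_B=4, L=4
Step 1: N_D=4, N_B=0, L=4
Step 2: N_D=16, N_B=0, L=16
Step 3: N_D=64, N_B=0, L=64
Step 4: N_D=256, N_B=0, L=256
Step 5: N_D=1024, N_B=0, L=1024
Step 6: N_D=4096, N_B=0, L=4096

Answer: 4096


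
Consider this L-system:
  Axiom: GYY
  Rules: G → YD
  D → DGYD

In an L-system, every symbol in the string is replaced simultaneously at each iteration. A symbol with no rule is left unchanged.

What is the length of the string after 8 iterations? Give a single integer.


Step 0: length = 3
Step 1: length = 4
Step 2: length = 7
Step 3: length = 14
Step 4: length = 31
Step 5: length = 72
Step 6: length = 171
Step 7: length = 410
Step 8: length = 987

Answer: 987


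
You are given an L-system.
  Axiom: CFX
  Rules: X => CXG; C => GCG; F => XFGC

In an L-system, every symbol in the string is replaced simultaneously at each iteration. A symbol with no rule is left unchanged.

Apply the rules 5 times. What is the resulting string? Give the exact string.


Step 0: CFX
Step 1: GCGXFGCCXG
Step 2: GGCGGCXGXFGCGGCGGCGCXGG
Step 3: GGGCGGGGCGCXGGCXGXFGCGGCGGGGCGGGGCGGGCGCXGGG
Step 4: GGGGCGGGGGGCGGGCGCXGGGGCGCXGGCXGXFGCGGCGGGGCGGGGGGCGGGGGGCGGGGGCGGGCGCXGGGG
Step 5: GGGGGCGGGGGGGGCGGGGGCGGGCGCXGGGGGGCGGGCGCXGGGGCGCXGGCXGXFGCGGCGGGGCGGGGGGCGGGGGGGGCGGGGGGGGCGGGGGGGCGGGGGCGGGCGCXGGGGG

Answer: GGGGGCGGGGGGGGCGGGGGCGGGCGCXGGGGGGCGGGCGCXGGGGCGCXGGCXGXFGCGGCGGGGCGGGGGGCGGGGGGGGCGGGGGGGGCGGGGGGGCGGGGGCGGGCGCXGGGGG


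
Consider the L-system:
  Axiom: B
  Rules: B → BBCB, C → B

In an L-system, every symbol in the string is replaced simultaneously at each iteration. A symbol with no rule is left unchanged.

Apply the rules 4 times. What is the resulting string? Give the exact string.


Step 0: B
Step 1: BBCB
Step 2: BBCBBBCBBBBCB
Step 3: BBCBBBCBBBBCBBBCBBBCBBBBCBBBCBBBCBBBCBBBBCB
Step 4: BBCBBBCBBBBCBBBCBBBCBBBBCBBBCBBBCBBBCBBBBCBBBCBBBCBBBBCBBBCBBBCBBBBCBBBCBBBCBBBCBBBBCBBBCBBBCBBBBCBBBCBBBCBBBBCBBBCBBBCBBBBCBBBCBBBCBBBCBBBBCB

Answer: BBCBBBCBBBBCBBBCBBBCBBBBCBBBCBBBCBBBCBBBBCBBBCBBBCBBBBCBBBCBBBCBBBBCBBBCBBBCBBBCBBBBCBBBCBBBCBBBBCBBBCBBBCBBBBCBBBCBBBCBBBBCBBBCBBBCBBBCBBBBCB


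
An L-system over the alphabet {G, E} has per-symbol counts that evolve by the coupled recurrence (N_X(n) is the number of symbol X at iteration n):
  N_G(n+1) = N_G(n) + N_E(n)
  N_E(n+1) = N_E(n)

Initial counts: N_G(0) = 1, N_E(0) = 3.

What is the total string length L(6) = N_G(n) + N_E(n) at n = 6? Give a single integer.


Answer: 22

Derivation:
Step 0: N_G=1, N_E=3, L=4
Step 1: N_G=4, N_E=3, L=7
Step 2: N_G=7, N_E=3, L=10
Step 3: N_G=10, N_E=3, L=13
Step 4: N_G=13, N_E=3, L=16
Step 5: N_G=16, N_E=3, L=19
Step 6: N_G=19, N_E=3, L=22


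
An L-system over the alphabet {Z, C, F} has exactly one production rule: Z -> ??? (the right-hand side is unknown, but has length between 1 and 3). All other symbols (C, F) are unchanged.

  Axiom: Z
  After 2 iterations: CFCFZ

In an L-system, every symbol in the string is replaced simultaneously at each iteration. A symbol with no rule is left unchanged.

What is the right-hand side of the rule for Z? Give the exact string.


Trying Z -> CFZ:
  Step 0: Z
  Step 1: CFZ
  Step 2: CFCFZ
Matches the given result.

Answer: CFZ


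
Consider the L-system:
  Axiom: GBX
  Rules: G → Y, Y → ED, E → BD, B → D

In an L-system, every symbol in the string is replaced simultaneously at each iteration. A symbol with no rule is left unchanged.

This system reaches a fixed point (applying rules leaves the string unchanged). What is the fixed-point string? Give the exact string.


Step 0: GBX
Step 1: YDX
Step 2: EDDX
Step 3: BDDDX
Step 4: DDDDX
Step 5: DDDDX  (unchanged — fixed point at step 4)

Answer: DDDDX


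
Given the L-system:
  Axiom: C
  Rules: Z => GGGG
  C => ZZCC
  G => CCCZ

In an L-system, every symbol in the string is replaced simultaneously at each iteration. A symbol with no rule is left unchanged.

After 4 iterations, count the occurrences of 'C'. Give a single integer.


Answer: 112

Derivation:
Step 0: C  (1 'C')
Step 1: ZZCC  (2 'C')
Step 2: GGGGGGGGZZCCZZCC  (4 'C')
Step 3: CCCZCCCZCCCZCCCZCCCZCCCZCCCZCCCZGGGGGGGGZZCCZZCCGGGGGGGGZZCCZZCC  (32 'C')
Step 4: ZZCCZZCCZZCCGGGGZZCCZZCCZZCCGGGGZZCCZZCCZZCCGGGGZZCCZZCCZZCCGGGGZZCCZZCCZZCCGGGGZZCCZZCCZZCCGGGGZZCCZZCCZZCCGGGGZZCCZZCCZZCCGGGGCCCZCCCZCCCZCCCZCCCZCCCZCCCZCCCZGGGGGGGGZZCCZZCCGGGGGGGGZZCCZZCCCCCZCCCZCCCZCCCZCCCZCCCZCCCZCCCZGGGGGGGGZZCCZZCCGGGGGGGGZZCCZZCC  (112 'C')


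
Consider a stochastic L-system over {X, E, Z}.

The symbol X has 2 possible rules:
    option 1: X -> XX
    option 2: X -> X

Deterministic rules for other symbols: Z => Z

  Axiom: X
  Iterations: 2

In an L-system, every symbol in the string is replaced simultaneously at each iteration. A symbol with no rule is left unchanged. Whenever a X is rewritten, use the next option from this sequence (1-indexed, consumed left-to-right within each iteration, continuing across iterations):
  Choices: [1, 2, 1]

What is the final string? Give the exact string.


Answer: XXX

Derivation:
Step 0: X
Step 1: XX  (used choices [1])
Step 2: XXX  (used choices [2, 1])


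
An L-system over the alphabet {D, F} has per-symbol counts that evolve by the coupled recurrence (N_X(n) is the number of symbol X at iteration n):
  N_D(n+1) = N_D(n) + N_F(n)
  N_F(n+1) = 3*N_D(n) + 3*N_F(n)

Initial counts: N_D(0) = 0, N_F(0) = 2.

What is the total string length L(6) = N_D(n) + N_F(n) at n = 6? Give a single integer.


Step 0: N_D=0, N_F=2, L=2
Step 1: N_D=2, N_F=6, L=8
Step 2: N_D=8, N_F=24, L=32
Step 3: N_D=32, N_F=96, L=128
Step 4: N_D=128, N_F=384, L=512
Step 5: N_D=512, N_F=1536, L=2048
Step 6: N_D=2048, N_F=6144, L=8192

Answer: 8192


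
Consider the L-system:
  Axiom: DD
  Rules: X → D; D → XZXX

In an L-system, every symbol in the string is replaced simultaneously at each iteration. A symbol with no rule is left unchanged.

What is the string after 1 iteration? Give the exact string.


Step 0: DD
Step 1: XZXXXZXX

Answer: XZXXXZXX


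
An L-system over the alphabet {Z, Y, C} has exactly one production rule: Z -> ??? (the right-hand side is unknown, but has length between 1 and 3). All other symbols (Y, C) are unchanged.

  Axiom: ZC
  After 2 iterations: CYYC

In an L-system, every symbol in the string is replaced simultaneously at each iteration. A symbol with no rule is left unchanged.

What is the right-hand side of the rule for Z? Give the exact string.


Trying Z -> CYY:
  Step 0: ZC
  Step 1: CYYC
  Step 2: CYYC
Matches the given result.

Answer: CYY
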